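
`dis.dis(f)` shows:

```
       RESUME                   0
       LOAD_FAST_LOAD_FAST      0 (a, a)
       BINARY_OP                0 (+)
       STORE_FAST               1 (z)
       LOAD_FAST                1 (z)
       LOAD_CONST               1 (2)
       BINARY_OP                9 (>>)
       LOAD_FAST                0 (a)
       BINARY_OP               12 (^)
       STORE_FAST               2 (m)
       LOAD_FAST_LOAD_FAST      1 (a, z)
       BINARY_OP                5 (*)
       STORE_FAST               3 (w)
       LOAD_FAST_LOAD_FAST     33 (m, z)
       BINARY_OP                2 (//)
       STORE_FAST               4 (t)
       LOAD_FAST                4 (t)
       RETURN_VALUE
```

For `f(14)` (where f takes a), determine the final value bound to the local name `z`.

28

LOAD_FAST_LOAD_FAST a,a → push 14,14. Stack: [14, 14]
BINARY_OP + → 14 + 14 = 28. Stack: [28]
STORE_FAST z → z=28. Stack: []
LOAD_FAST z → push 28. Stack: [28]
LOAD_CONST → push 2. Stack: [28, 2]
BINARY_OP >> → 28 >> 2 = 7. Stack: [7]
LOAD_FAST a → push 14. Stack: [7, 14]
BINARY_OP ^ → 7 ^ 14 = 9. Stack: [9]
STORE_FAST m → m=9. Stack: []
LOAD_FAST_LOAD_FAST a,z → push 14,28. Stack: [14, 28]
BINARY_OP * → 14 * 28 = 392. Stack: [392]
STORE_FAST w → w=392. Stack: []
LOAD_FAST_LOAD_FAST m,z → push 9,28. Stack: [9, 28]
BINARY_OP // → 9 // 28 = 0. Stack: [0]
STORE_FAST t → t=0. Stack: []
LOAD_FAST t → push 0. Stack: [0]
RETURN_VALUE → return 0.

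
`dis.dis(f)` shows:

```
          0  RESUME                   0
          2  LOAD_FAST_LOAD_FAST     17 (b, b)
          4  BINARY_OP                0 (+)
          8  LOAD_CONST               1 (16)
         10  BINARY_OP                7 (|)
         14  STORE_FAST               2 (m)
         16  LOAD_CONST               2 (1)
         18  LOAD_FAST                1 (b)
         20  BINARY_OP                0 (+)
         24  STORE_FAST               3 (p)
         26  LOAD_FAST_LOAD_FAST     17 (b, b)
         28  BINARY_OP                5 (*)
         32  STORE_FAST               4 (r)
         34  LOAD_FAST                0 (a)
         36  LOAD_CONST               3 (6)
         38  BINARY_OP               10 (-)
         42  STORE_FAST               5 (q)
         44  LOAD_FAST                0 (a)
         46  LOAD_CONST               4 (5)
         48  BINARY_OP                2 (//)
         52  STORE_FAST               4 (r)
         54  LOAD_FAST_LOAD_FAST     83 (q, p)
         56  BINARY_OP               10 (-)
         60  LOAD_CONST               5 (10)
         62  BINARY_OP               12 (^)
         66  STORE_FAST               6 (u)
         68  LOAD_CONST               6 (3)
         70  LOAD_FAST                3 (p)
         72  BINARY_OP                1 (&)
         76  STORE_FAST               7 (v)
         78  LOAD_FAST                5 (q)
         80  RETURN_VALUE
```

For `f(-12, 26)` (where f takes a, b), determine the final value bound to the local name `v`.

3

LOAD_FAST_LOAD_FAST b,b → push 26,26. Stack: [26, 26]
BINARY_OP + → 26 + 26 = 52. Stack: [52]
LOAD_CONST → push 16. Stack: [52, 16]
BINARY_OP | → 52 | 16 = 52. Stack: [52]
STORE_FAST m → m=52. Stack: []
LOAD_CONST → push 1. Stack: [1]
LOAD_FAST b → push 26. Stack: [1, 26]
BINARY_OP + → 1 + 26 = 27. Stack: [27]
STORE_FAST p → p=27. Stack: []
LOAD_FAST_LOAD_FAST b,b → push 26,26. Stack: [26, 26]
BINARY_OP * → 26 * 26 = 676. Stack: [676]
STORE_FAST r → r=676. Stack: []
LOAD_FAST a → push -12. Stack: [-12]
LOAD_CONST → push 6. Stack: [-12, 6]
BINARY_OP - → -12 - 6 = -18. Stack: [-18]
STORE_FAST q → q=-18. Stack: []
LOAD_FAST a → push -12. Stack: [-12]
LOAD_CONST → push 5. Stack: [-12, 5]
BINARY_OP // → -12 // 5 = -3. Stack: [-3]
STORE_FAST r → r=-3. Stack: []
LOAD_FAST_LOAD_FAST q,p → push -18,27. Stack: [-18, 27]
BINARY_OP - → -18 - 27 = -45. Stack: [-45]
LOAD_CONST → push 10. Stack: [-45, 10]
BINARY_OP ^ → -45 ^ 10 = -39. Stack: [-39]
STORE_FAST u → u=-39. Stack: []
LOAD_CONST → push 3. Stack: [3]
LOAD_FAST p → push 27. Stack: [3, 27]
BINARY_OP & → 3 & 27 = 3. Stack: [3]
STORE_FAST v → v=3. Stack: []
LOAD_FAST q → push -18. Stack: [-18]
RETURN_VALUE → return -18.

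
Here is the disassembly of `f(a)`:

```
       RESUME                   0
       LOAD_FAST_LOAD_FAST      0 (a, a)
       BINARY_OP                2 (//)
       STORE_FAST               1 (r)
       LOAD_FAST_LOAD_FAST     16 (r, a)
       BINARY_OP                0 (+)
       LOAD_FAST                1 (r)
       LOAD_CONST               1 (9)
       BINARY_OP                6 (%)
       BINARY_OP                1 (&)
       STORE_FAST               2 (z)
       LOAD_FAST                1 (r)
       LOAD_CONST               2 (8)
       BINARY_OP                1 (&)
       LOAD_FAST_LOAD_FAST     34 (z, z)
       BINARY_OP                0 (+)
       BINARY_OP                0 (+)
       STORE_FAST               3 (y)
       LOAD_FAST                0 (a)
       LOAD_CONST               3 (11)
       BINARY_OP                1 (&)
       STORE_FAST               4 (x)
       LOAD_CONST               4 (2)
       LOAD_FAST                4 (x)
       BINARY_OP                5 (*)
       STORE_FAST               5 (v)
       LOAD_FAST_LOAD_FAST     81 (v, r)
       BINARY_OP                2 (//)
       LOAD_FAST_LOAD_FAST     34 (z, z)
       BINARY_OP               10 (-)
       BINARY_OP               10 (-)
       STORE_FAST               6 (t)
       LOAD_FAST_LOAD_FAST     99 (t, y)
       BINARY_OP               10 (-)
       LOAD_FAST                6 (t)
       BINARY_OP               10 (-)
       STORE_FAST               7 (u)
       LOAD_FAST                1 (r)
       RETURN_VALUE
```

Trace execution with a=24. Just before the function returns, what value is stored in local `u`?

-2

LOAD_FAST_LOAD_FAST a,a → push 24,24. Stack: [24, 24]
BINARY_OP // → 24 // 24 = 1. Stack: [1]
STORE_FAST r → r=1. Stack: []
LOAD_FAST_LOAD_FAST r,a → push 1,24. Stack: [1, 24]
BINARY_OP + → 1 + 24 = 25. Stack: [25]
LOAD_FAST r → push 1. Stack: [25, 1]
LOAD_CONST → push 9. Stack: [25, 1, 9]
BINARY_OP % → 1 % 9 = 1. Stack: [25, 1]
BINARY_OP & → 25 & 1 = 1. Stack: [1]
STORE_FAST z → z=1. Stack: []
LOAD_FAST r → push 1. Stack: [1]
LOAD_CONST → push 8. Stack: [1, 8]
BINARY_OP & → 1 & 8 = 0. Stack: [0]
LOAD_FAST_LOAD_FAST z,z → push 1,1. Stack: [0, 1, 1]
BINARY_OP + → 1 + 1 = 2. Stack: [0, 2]
BINARY_OP + → 0 + 2 = 2. Stack: [2]
STORE_FAST y → y=2. Stack: []
LOAD_FAST a → push 24. Stack: [24]
LOAD_CONST → push 11. Stack: [24, 11]
BINARY_OP & → 24 & 11 = 8. Stack: [8]
STORE_FAST x → x=8. Stack: []
LOAD_CONST → push 2. Stack: [2]
LOAD_FAST x → push 8. Stack: [2, 8]
BINARY_OP * → 2 * 8 = 16. Stack: [16]
STORE_FAST v → v=16. Stack: []
LOAD_FAST_LOAD_FAST v,r → push 16,1. Stack: [16, 1]
BINARY_OP // → 16 // 1 = 16. Stack: [16]
LOAD_FAST_LOAD_FAST z,z → push 1,1. Stack: [16, 1, 1]
BINARY_OP - → 1 - 1 = 0. Stack: [16, 0]
BINARY_OP - → 16 - 0 = 16. Stack: [16]
STORE_FAST t → t=16. Stack: []
LOAD_FAST_LOAD_FAST t,y → push 16,2. Stack: [16, 2]
BINARY_OP - → 16 - 2 = 14. Stack: [14]
LOAD_FAST t → push 16. Stack: [14, 16]
BINARY_OP - → 14 - 16 = -2. Stack: [-2]
STORE_FAST u → u=-2. Stack: []
LOAD_FAST r → push 1. Stack: [1]
RETURN_VALUE → return 1.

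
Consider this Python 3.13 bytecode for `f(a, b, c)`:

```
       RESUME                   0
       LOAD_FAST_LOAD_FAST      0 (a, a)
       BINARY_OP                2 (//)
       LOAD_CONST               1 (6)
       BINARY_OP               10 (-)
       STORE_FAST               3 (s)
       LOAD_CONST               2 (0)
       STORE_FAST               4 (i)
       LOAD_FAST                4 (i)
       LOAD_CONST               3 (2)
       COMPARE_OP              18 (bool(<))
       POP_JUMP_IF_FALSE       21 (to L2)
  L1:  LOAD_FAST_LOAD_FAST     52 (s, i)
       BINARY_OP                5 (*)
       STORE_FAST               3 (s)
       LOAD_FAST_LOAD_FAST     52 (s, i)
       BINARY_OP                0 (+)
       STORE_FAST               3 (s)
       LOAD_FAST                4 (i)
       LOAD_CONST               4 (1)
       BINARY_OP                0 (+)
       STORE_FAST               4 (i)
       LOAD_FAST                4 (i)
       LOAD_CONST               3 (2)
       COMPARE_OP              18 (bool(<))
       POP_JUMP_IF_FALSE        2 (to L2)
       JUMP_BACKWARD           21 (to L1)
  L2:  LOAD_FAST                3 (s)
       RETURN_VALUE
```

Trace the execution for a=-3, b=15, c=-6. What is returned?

1

LOAD_FAST_LOAD_FAST a,a → push -3,-3. Stack: [-3, -3]
BINARY_OP // → -3 // -3 = 1. Stack: [1]
LOAD_CONST → push 6. Stack: [1, 6]
BINARY_OP - → 1 - 6 = -5. Stack: [-5]
STORE_FAST s → s=-5. Stack: []
LOAD_CONST → push 0. Stack: [0]
STORE_FAST i → i=0. Stack: []
LOAD_FAST i → push 0. Stack: [0]
LOAD_CONST → push 2. Stack: [0, 2]
COMPARE_OP bool(<) → 0 vs 2 = True. Stack: [True]
POP_JUMP_IF_FALSE → pop True; no jump. Stack: []
LOAD_FAST_LOAD_FAST s,i → push -5,0. Stack: [-5, 0]
BINARY_OP * → -5 * 0 = 0. Stack: [0]
STORE_FAST s → s=0. Stack: []
LOAD_FAST_LOAD_FAST s,i → push 0,0. Stack: [0, 0]
BINARY_OP + → 0 + 0 = 0. Stack: [0]
STORE_FAST s → s=0. Stack: []
LOAD_FAST i → push 0. Stack: [0]
LOAD_CONST → push 1. Stack: [0, 1]
BINARY_OP + → 0 + 1 = 1. Stack: [1]
STORE_FAST i → i=1. Stack: []
LOAD_FAST i → push 1. Stack: [1]
LOAD_CONST → push 2. Stack: [1, 2]
COMPARE_OP bool(<) → 1 vs 2 = True. Stack: [True]
POP_JUMP_IF_FALSE → pop True; no jump. Stack: []
LOAD_FAST_LOAD_FAST s,i → push 0,1. Stack: [0, 1]
BINARY_OP * → 0 * 1 = 0. Stack: [0]
STORE_FAST s → s=0. Stack: []
LOAD_FAST_LOAD_FAST s,i → push 0,1. Stack: [0, 1]
BINARY_OP + → 0 + 1 = 1. Stack: [1]
STORE_FAST s → s=1. Stack: []
LOAD_FAST i → push 1. Stack: [1]
LOAD_CONST → push 1. Stack: [1, 1]
BINARY_OP + → 1 + 1 = 2. Stack: [2]
STORE_FAST i → i=2. Stack: []
LOAD_FAST i → push 2. Stack: [2]
LOAD_CONST → push 2. Stack: [2, 2]
COMPARE_OP bool(<) → 2 vs 2 = False. Stack: [False]
POP_JUMP_IF_FALSE → pop False; jump. Stack: []
LOAD_FAST s → push 1. Stack: [1]
RETURN_VALUE → return 1.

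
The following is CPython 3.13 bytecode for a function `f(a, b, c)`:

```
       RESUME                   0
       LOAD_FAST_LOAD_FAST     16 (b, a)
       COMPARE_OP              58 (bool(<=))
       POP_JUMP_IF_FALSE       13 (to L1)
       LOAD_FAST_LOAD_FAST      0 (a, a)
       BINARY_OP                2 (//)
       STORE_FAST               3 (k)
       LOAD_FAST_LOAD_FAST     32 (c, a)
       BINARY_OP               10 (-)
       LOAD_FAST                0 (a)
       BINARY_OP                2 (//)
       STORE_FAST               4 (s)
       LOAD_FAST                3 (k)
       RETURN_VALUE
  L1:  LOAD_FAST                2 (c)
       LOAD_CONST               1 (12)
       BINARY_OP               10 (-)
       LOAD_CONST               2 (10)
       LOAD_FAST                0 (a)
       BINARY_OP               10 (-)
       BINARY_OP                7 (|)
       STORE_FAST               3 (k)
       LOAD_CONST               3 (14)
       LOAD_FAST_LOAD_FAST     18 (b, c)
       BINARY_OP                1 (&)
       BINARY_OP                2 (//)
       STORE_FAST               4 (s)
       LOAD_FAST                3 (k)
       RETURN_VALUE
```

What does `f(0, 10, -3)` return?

-5

LOAD_FAST_LOAD_FAST b,a → push 10,0. Stack: [10, 0]
COMPARE_OP bool(<=) → 10 vs 0 = False. Stack: [False]
POP_JUMP_IF_FALSE → pop False; jump. Stack: []
LOAD_FAST c → push -3. Stack: [-3]
LOAD_CONST → push 12. Stack: [-3, 12]
BINARY_OP - → -3 - 12 = -15. Stack: [-15]
LOAD_CONST → push 10. Stack: [-15, 10]
LOAD_FAST a → push 0. Stack: [-15, 10, 0]
BINARY_OP - → 10 - 0 = 10. Stack: [-15, 10]
BINARY_OP | → -15 | 10 = -5. Stack: [-5]
STORE_FAST k → k=-5. Stack: []
LOAD_CONST → push 14. Stack: [14]
LOAD_FAST_LOAD_FAST b,c → push 10,-3. Stack: [14, 10, -3]
BINARY_OP & → 10 & -3 = 8. Stack: [14, 8]
BINARY_OP // → 14 // 8 = 1. Stack: [1]
STORE_FAST s → s=1. Stack: []
LOAD_FAST k → push -5. Stack: [-5]
RETURN_VALUE → return -5.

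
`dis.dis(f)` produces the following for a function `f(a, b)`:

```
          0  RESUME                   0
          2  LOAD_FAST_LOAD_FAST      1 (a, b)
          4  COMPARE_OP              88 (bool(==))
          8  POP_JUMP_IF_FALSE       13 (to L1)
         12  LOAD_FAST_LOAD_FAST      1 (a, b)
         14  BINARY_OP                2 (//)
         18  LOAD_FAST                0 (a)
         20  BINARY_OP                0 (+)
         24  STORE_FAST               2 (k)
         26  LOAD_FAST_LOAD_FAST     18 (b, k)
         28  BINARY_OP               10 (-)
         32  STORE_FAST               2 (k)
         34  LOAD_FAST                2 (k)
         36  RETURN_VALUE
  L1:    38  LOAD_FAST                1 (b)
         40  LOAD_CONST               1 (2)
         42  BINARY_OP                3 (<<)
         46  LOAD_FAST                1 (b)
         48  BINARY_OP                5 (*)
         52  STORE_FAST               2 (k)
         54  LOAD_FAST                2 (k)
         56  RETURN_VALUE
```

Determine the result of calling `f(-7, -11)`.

LOAD_FAST_LOAD_FAST a,b → push -7,-11. Stack: [-7, -11]
COMPARE_OP bool(==) → -7 vs -11 = False. Stack: [False]
POP_JUMP_IF_FALSE → pop False; jump. Stack: []
LOAD_FAST b → push -11. Stack: [-11]
LOAD_CONST → push 2. Stack: [-11, 2]
BINARY_OP << → -11 << 2 = -44. Stack: [-44]
LOAD_FAST b → push -11. Stack: [-44, -11]
BINARY_OP * → -44 * -11 = 484. Stack: [484]
STORE_FAST k → k=484. Stack: []
LOAD_FAST k → push 484. Stack: [484]
RETURN_VALUE → return 484.

484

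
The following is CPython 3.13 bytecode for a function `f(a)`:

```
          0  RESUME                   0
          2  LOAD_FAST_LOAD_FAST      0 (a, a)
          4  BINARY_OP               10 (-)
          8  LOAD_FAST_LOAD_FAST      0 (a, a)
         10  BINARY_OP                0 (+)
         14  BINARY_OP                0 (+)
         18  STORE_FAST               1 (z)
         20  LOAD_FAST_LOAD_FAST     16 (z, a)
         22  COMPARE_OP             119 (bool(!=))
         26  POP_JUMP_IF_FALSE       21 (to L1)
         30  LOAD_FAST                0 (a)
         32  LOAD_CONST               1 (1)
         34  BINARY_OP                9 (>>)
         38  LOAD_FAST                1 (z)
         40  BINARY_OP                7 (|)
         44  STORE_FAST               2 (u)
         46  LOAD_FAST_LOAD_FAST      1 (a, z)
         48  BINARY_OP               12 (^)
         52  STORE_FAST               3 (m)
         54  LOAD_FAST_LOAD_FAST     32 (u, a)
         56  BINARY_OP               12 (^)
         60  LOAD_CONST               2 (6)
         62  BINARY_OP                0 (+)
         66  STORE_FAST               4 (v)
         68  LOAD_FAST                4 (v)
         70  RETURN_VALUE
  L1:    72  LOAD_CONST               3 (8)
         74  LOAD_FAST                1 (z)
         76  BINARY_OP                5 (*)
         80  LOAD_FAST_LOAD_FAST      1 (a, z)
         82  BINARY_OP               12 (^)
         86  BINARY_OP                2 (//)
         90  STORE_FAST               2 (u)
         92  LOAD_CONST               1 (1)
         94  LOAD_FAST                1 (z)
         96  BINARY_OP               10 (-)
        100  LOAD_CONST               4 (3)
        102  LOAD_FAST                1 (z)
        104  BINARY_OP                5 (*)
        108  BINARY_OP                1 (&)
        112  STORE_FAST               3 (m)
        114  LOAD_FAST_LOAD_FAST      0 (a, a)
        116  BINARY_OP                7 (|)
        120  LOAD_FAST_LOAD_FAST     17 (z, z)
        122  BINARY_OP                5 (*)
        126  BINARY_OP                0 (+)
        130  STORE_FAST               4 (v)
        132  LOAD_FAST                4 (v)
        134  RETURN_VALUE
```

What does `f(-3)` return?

LOAD_FAST_LOAD_FAST a,a → push -3,-3. Stack: [-3, -3]
BINARY_OP - → -3 - -3 = 0. Stack: [0]
LOAD_FAST_LOAD_FAST a,a → push -3,-3. Stack: [0, -3, -3]
BINARY_OP + → -3 + -3 = -6. Stack: [0, -6]
BINARY_OP + → 0 + -6 = -6. Stack: [-6]
STORE_FAST z → z=-6. Stack: []
LOAD_FAST_LOAD_FAST z,a → push -6,-3. Stack: [-6, -3]
COMPARE_OP bool(!=) → -6 vs -3 = True. Stack: [True]
POP_JUMP_IF_FALSE → pop True; no jump. Stack: []
LOAD_FAST a → push -3. Stack: [-3]
LOAD_CONST → push 1. Stack: [-3, 1]
BINARY_OP >> → -3 >> 1 = -2. Stack: [-2]
LOAD_FAST z → push -6. Stack: [-2, -6]
BINARY_OP | → -2 | -6 = -2. Stack: [-2]
STORE_FAST u → u=-2. Stack: []
LOAD_FAST_LOAD_FAST a,z → push -3,-6. Stack: [-3, -6]
BINARY_OP ^ → -3 ^ -6 = 7. Stack: [7]
STORE_FAST m → m=7. Stack: []
LOAD_FAST_LOAD_FAST u,a → push -2,-3. Stack: [-2, -3]
BINARY_OP ^ → -2 ^ -3 = 3. Stack: [3]
LOAD_CONST → push 6. Stack: [3, 6]
BINARY_OP + → 3 + 6 = 9. Stack: [9]
STORE_FAST v → v=9. Stack: []
LOAD_FAST v → push 9. Stack: [9]
RETURN_VALUE → return 9.

9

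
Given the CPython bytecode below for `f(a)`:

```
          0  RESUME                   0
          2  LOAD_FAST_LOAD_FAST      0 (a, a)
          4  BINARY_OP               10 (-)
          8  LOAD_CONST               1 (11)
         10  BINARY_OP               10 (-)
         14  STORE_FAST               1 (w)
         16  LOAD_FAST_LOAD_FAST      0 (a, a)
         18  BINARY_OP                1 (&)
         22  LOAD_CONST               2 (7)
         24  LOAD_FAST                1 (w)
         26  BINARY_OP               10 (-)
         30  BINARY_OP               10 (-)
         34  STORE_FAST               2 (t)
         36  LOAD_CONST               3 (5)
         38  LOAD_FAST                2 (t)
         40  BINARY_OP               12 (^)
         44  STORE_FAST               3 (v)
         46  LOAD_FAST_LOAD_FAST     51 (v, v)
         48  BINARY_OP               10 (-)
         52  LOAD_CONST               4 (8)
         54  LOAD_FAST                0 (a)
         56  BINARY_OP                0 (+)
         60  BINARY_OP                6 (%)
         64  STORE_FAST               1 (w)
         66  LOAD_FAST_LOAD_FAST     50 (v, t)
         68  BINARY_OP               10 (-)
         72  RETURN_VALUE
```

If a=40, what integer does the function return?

-3

LOAD_FAST_LOAD_FAST a,a → push 40,40. Stack: [40, 40]
BINARY_OP - → 40 - 40 = 0. Stack: [0]
LOAD_CONST → push 11. Stack: [0, 11]
BINARY_OP - → 0 - 11 = -11. Stack: [-11]
STORE_FAST w → w=-11. Stack: []
LOAD_FAST_LOAD_FAST a,a → push 40,40. Stack: [40, 40]
BINARY_OP & → 40 & 40 = 40. Stack: [40]
LOAD_CONST → push 7. Stack: [40, 7]
LOAD_FAST w → push -11. Stack: [40, 7, -11]
BINARY_OP - → 7 - -11 = 18. Stack: [40, 18]
BINARY_OP - → 40 - 18 = 22. Stack: [22]
STORE_FAST t → t=22. Stack: []
LOAD_CONST → push 5. Stack: [5]
LOAD_FAST t → push 22. Stack: [5, 22]
BINARY_OP ^ → 5 ^ 22 = 19. Stack: [19]
STORE_FAST v → v=19. Stack: []
LOAD_FAST_LOAD_FAST v,v → push 19,19. Stack: [19, 19]
BINARY_OP - → 19 - 19 = 0. Stack: [0]
LOAD_CONST → push 8. Stack: [0, 8]
LOAD_FAST a → push 40. Stack: [0, 8, 40]
BINARY_OP + → 8 + 40 = 48. Stack: [0, 48]
BINARY_OP % → 0 % 48 = 0. Stack: [0]
STORE_FAST w → w=0. Stack: []
LOAD_FAST_LOAD_FAST v,t → push 19,22. Stack: [19, 22]
BINARY_OP - → 19 - 22 = -3. Stack: [-3]
RETURN_VALUE → return -3.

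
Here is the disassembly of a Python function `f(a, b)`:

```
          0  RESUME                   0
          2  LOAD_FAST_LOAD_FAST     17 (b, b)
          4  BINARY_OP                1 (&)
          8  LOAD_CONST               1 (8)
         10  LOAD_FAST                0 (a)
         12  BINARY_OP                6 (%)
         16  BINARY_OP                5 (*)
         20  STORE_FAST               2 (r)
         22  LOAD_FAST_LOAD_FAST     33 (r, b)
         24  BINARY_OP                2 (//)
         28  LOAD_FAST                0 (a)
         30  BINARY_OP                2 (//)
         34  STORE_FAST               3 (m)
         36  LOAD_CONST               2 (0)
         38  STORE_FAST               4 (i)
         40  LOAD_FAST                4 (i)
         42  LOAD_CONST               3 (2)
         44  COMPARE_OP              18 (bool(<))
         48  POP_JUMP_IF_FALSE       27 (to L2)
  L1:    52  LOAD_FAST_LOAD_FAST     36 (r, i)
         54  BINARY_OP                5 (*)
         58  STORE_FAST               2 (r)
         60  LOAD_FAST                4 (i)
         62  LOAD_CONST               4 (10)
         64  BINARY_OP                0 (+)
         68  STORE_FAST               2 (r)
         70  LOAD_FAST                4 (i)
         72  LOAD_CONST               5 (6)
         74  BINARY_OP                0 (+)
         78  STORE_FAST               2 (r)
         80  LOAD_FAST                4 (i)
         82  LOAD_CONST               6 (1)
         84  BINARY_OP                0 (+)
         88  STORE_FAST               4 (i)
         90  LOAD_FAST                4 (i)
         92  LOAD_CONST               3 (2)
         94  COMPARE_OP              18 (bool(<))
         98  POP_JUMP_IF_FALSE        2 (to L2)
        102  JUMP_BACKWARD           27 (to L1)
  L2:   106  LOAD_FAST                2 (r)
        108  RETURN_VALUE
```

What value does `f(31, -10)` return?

LOAD_FAST_LOAD_FAST b,b → push -10,-10. Stack: [-10, -10]
BINARY_OP & → -10 & -10 = -10. Stack: [-10]
LOAD_CONST → push 8. Stack: [-10, 8]
LOAD_FAST a → push 31. Stack: [-10, 8, 31]
BINARY_OP % → 8 % 31 = 8. Stack: [-10, 8]
BINARY_OP * → -10 * 8 = -80. Stack: [-80]
STORE_FAST r → r=-80. Stack: []
LOAD_FAST_LOAD_FAST r,b → push -80,-10. Stack: [-80, -10]
BINARY_OP // → -80 // -10 = 8. Stack: [8]
LOAD_FAST a → push 31. Stack: [8, 31]
BINARY_OP // → 8 // 31 = 0. Stack: [0]
STORE_FAST m → m=0. Stack: []
LOAD_CONST → push 0. Stack: [0]
STORE_FAST i → i=0. Stack: []
LOAD_FAST i → push 0. Stack: [0]
LOAD_CONST → push 2. Stack: [0, 2]
COMPARE_OP bool(<) → 0 vs 2 = True. Stack: [True]
POP_JUMP_IF_FALSE → pop True; no jump. Stack: []
LOAD_FAST_LOAD_FAST r,i → push -80,0. Stack: [-80, 0]
BINARY_OP * → -80 * 0 = 0. Stack: [0]
STORE_FAST r → r=0. Stack: []
LOAD_FAST i → push 0. Stack: [0]
LOAD_CONST → push 10. Stack: [0, 10]
BINARY_OP + → 0 + 10 = 10. Stack: [10]
STORE_FAST r → r=10. Stack: []
LOAD_FAST i → push 0. Stack: [0]
LOAD_CONST → push 6. Stack: [0, 6]
BINARY_OP + → 0 + 6 = 6. Stack: [6]
STORE_FAST r → r=6. Stack: []
LOAD_FAST i → push 0. Stack: [0]
LOAD_CONST → push 1. Stack: [0, 1]
BINARY_OP + → 0 + 1 = 1. Stack: [1]
STORE_FAST i → i=1. Stack: []
LOAD_FAST i → push 1. Stack: [1]
LOAD_CONST → push 2. Stack: [1, 2]
COMPARE_OP bool(<) → 1 vs 2 = True. Stack: [True]
POP_JUMP_IF_FALSE → pop True; no jump. Stack: []
LOAD_FAST_LOAD_FAST r,i → push 6,1. Stack: [6, 1]
BINARY_OP * → 6 * 1 = 6. Stack: [6]
STORE_FAST r → r=6. Stack: []
LOAD_FAST i → push 1. Stack: [1]
LOAD_CONST → push 10. Stack: [1, 10]
BINARY_OP + → 1 + 10 = 11. Stack: [11]
STORE_FAST r → r=11. Stack: []
LOAD_FAST i → push 1. Stack: [1]
LOAD_CONST → push 6. Stack: [1, 6]
BINARY_OP + → 1 + 6 = 7. Stack: [7]
STORE_FAST r → r=7. Stack: []
LOAD_FAST i → push 1. Stack: [1]
LOAD_CONST → push 1. Stack: [1, 1]
BINARY_OP + → 1 + 1 = 2. Stack: [2]
STORE_FAST i → i=2. Stack: []
LOAD_FAST i → push 2. Stack: [2]
LOAD_CONST → push 2. Stack: [2, 2]
COMPARE_OP bool(<) → 2 vs 2 = False. Stack: [False]
POP_JUMP_IF_FALSE → pop False; jump. Stack: []
LOAD_FAST r → push 7. Stack: [7]
RETURN_VALUE → return 7.

7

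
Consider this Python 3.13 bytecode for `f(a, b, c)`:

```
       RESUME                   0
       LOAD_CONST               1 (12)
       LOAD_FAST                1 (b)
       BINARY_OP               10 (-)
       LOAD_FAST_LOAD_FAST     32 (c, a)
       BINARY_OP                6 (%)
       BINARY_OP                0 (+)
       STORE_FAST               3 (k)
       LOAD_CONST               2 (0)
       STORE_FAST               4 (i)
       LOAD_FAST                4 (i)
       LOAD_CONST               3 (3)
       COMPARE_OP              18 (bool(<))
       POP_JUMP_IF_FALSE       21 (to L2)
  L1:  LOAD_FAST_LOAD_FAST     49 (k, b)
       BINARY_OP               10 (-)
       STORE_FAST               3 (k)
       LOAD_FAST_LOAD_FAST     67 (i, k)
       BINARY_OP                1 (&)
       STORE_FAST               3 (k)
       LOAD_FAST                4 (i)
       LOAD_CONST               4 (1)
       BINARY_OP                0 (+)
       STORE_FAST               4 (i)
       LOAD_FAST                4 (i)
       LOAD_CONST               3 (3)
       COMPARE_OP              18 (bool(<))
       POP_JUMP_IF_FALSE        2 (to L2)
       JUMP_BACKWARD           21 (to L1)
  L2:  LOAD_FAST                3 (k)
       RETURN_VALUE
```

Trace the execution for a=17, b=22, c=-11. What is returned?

2

LOAD_CONST → push 12. Stack: [12]
LOAD_FAST b → push 22. Stack: [12, 22]
BINARY_OP - → 12 - 22 = -10. Stack: [-10]
LOAD_FAST_LOAD_FAST c,a → push -11,17. Stack: [-10, -11, 17]
BINARY_OP % → -11 % 17 = 6. Stack: [-10, 6]
BINARY_OP + → -10 + 6 = -4. Stack: [-4]
STORE_FAST k → k=-4. Stack: []
LOAD_CONST → push 0. Stack: [0]
STORE_FAST i → i=0. Stack: []
LOAD_FAST i → push 0. Stack: [0]
LOAD_CONST → push 3. Stack: [0, 3]
COMPARE_OP bool(<) → 0 vs 3 = True. Stack: [True]
POP_JUMP_IF_FALSE → pop True; no jump. Stack: []
LOAD_FAST_LOAD_FAST k,b → push -4,22. Stack: [-4, 22]
BINARY_OP - → -4 - 22 = -26. Stack: [-26]
STORE_FAST k → k=-26. Stack: []
LOAD_FAST_LOAD_FAST i,k → push 0,-26. Stack: [0, -26]
BINARY_OP & → 0 & -26 = 0. Stack: [0]
STORE_FAST k → k=0. Stack: []
LOAD_FAST i → push 0. Stack: [0]
LOAD_CONST → push 1. Stack: [0, 1]
BINARY_OP + → 0 + 1 = 1. Stack: [1]
STORE_FAST i → i=1. Stack: []
LOAD_FAST i → push 1. Stack: [1]
LOAD_CONST → push 3. Stack: [1, 3]
COMPARE_OP bool(<) → 1 vs 3 = True. Stack: [True]
POP_JUMP_IF_FALSE → pop True; no jump. Stack: []
LOAD_FAST_LOAD_FAST k,b → push 0,22. Stack: [0, 22]
BINARY_OP - → 0 - 22 = -22. Stack: [-22]
STORE_FAST k → k=-22. Stack: []
LOAD_FAST_LOAD_FAST i,k → push 1,-22. Stack: [1, -22]
BINARY_OP & → 1 & -22 = 0. Stack: [0]
STORE_FAST k → k=0. Stack: []
LOAD_FAST i → push 1. Stack: [1]
LOAD_CONST → push 1. Stack: [1, 1]
BINARY_OP + → 1 + 1 = 2. Stack: [2]
STORE_FAST i → i=2. Stack: []
LOAD_FAST i → push 2. Stack: [2]
LOAD_CONST → push 3. Stack: [2, 3]
COMPARE_OP bool(<) → 2 vs 3 = True. Stack: [True]
POP_JUMP_IF_FALSE → pop True; no jump. Stack: []
LOAD_FAST_LOAD_FAST k,b → push 0,22. Stack: [0, 22]
BINARY_OP - → 0 - 22 = -22. Stack: [-22]
STORE_FAST k → k=-22. Stack: []
LOAD_FAST_LOAD_FAST i,k → push 2,-22. Stack: [2, -22]
BINARY_OP & → 2 & -22 = 2. Stack: [2]
STORE_FAST k → k=2. Stack: []
LOAD_FAST i → push 2. Stack: [2]
LOAD_CONST → push 1. Stack: [2, 1]
BINARY_OP + → 2 + 1 = 3. Stack: [3]
STORE_FAST i → i=3. Stack: []
LOAD_FAST i → push 3. Stack: [3]
LOAD_CONST → push 3. Stack: [3, 3]
COMPARE_OP bool(<) → 3 vs 3 = False. Stack: [False]
POP_JUMP_IF_FALSE → pop False; jump. Stack: []
LOAD_FAST k → push 2. Stack: [2]
RETURN_VALUE → return 2.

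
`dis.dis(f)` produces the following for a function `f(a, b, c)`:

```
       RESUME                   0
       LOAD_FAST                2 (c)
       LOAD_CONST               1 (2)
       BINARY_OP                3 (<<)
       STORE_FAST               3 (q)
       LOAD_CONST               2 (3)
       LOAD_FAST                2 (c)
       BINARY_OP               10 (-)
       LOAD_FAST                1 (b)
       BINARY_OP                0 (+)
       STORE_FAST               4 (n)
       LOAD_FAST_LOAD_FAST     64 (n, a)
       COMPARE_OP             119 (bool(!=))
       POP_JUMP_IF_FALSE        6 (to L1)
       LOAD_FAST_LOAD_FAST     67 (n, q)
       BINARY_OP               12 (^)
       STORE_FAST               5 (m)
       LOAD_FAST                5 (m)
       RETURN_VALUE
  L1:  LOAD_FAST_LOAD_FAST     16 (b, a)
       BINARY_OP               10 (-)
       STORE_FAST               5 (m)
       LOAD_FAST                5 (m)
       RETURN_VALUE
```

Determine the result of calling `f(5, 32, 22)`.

LOAD_FAST c → push 22. Stack: [22]
LOAD_CONST → push 2. Stack: [22, 2]
BINARY_OP << → 22 << 2 = 88. Stack: [88]
STORE_FAST q → q=88. Stack: []
LOAD_CONST → push 3. Stack: [3]
LOAD_FAST c → push 22. Stack: [3, 22]
BINARY_OP - → 3 - 22 = -19. Stack: [-19]
LOAD_FAST b → push 32. Stack: [-19, 32]
BINARY_OP + → -19 + 32 = 13. Stack: [13]
STORE_FAST n → n=13. Stack: []
LOAD_FAST_LOAD_FAST n,a → push 13,5. Stack: [13, 5]
COMPARE_OP bool(!=) → 13 vs 5 = True. Stack: [True]
POP_JUMP_IF_FALSE → pop True; no jump. Stack: []
LOAD_FAST_LOAD_FAST n,q → push 13,88. Stack: [13, 88]
BINARY_OP ^ → 13 ^ 88 = 85. Stack: [85]
STORE_FAST m → m=85. Stack: []
LOAD_FAST m → push 85. Stack: [85]
RETURN_VALUE → return 85.

85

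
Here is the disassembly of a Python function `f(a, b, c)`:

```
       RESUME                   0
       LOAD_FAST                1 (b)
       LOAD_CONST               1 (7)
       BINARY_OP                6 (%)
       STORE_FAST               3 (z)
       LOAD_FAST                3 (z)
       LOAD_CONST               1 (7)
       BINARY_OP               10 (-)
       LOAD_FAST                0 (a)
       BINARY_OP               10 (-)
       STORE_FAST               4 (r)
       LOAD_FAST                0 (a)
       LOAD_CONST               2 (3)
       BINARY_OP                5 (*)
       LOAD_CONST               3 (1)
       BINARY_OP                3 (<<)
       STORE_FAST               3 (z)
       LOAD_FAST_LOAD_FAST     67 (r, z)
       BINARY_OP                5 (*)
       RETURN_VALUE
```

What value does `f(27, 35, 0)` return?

LOAD_FAST b → push 35. Stack: [35]
LOAD_CONST → push 7. Stack: [35, 7]
BINARY_OP % → 35 % 7 = 0. Stack: [0]
STORE_FAST z → z=0. Stack: []
LOAD_FAST z → push 0. Stack: [0]
LOAD_CONST → push 7. Stack: [0, 7]
BINARY_OP - → 0 - 7 = -7. Stack: [-7]
LOAD_FAST a → push 27. Stack: [-7, 27]
BINARY_OP - → -7 - 27 = -34. Stack: [-34]
STORE_FAST r → r=-34. Stack: []
LOAD_FAST a → push 27. Stack: [27]
LOAD_CONST → push 3. Stack: [27, 3]
BINARY_OP * → 27 * 3 = 81. Stack: [81]
LOAD_CONST → push 1. Stack: [81, 1]
BINARY_OP << → 81 << 1 = 162. Stack: [162]
STORE_FAST z → z=162. Stack: []
LOAD_FAST_LOAD_FAST r,z → push -34,162. Stack: [-34, 162]
BINARY_OP * → -34 * 162 = -5508. Stack: [-5508]
RETURN_VALUE → return -5508.

-5508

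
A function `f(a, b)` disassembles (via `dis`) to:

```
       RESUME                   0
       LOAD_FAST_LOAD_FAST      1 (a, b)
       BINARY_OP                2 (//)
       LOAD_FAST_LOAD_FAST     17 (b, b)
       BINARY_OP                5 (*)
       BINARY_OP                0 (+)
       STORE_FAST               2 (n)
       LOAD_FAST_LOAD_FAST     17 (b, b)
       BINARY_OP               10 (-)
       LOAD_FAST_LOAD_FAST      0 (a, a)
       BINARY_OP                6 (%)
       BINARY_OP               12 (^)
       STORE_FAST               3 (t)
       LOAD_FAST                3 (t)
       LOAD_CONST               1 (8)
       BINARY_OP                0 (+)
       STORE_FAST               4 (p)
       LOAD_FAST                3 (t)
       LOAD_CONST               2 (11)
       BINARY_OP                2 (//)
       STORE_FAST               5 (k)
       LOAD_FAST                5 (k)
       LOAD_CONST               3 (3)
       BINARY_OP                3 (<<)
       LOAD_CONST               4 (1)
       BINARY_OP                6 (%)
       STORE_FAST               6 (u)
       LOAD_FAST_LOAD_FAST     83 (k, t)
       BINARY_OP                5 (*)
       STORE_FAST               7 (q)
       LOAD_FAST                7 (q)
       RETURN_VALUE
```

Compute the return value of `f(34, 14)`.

0

LOAD_FAST_LOAD_FAST a,b → push 34,14. Stack: [34, 14]
BINARY_OP // → 34 // 14 = 2. Stack: [2]
LOAD_FAST_LOAD_FAST b,b → push 14,14. Stack: [2, 14, 14]
BINARY_OP * → 14 * 14 = 196. Stack: [2, 196]
BINARY_OP + → 2 + 196 = 198. Stack: [198]
STORE_FAST n → n=198. Stack: []
LOAD_FAST_LOAD_FAST b,b → push 14,14. Stack: [14, 14]
BINARY_OP - → 14 - 14 = 0. Stack: [0]
LOAD_FAST_LOAD_FAST a,a → push 34,34. Stack: [0, 34, 34]
BINARY_OP % → 34 % 34 = 0. Stack: [0, 0]
BINARY_OP ^ → 0 ^ 0 = 0. Stack: [0]
STORE_FAST t → t=0. Stack: []
LOAD_FAST t → push 0. Stack: [0]
LOAD_CONST → push 8. Stack: [0, 8]
BINARY_OP + → 0 + 8 = 8. Stack: [8]
STORE_FAST p → p=8. Stack: []
LOAD_FAST t → push 0. Stack: [0]
LOAD_CONST → push 11. Stack: [0, 11]
BINARY_OP // → 0 // 11 = 0. Stack: [0]
STORE_FAST k → k=0. Stack: []
LOAD_FAST k → push 0. Stack: [0]
LOAD_CONST → push 3. Stack: [0, 3]
BINARY_OP << → 0 << 3 = 0. Stack: [0]
LOAD_CONST → push 1. Stack: [0, 1]
BINARY_OP % → 0 % 1 = 0. Stack: [0]
STORE_FAST u → u=0. Stack: []
LOAD_FAST_LOAD_FAST k,t → push 0,0. Stack: [0, 0]
BINARY_OP * → 0 * 0 = 0. Stack: [0]
STORE_FAST q → q=0. Stack: []
LOAD_FAST q → push 0. Stack: [0]
RETURN_VALUE → return 0.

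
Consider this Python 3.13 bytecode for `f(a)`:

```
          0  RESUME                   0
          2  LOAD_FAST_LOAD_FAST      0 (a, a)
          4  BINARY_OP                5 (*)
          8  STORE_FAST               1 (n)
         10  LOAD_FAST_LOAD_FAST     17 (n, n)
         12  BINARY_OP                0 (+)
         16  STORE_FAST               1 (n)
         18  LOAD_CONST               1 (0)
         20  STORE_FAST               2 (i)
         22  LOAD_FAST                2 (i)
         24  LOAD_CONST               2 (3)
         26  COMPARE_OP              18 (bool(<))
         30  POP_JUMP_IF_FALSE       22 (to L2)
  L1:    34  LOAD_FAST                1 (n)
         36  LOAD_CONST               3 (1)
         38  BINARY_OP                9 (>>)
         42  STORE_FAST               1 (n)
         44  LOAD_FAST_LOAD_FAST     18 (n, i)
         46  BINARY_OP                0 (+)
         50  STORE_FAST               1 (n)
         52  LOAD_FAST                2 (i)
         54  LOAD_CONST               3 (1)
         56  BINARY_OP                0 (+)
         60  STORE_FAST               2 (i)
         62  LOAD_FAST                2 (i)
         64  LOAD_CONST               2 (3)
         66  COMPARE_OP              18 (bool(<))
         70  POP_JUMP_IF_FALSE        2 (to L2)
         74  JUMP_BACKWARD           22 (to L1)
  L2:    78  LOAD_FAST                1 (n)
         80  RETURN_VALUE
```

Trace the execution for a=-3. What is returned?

LOAD_FAST_LOAD_FAST a,a → push -3,-3. Stack: [-3, -3]
BINARY_OP * → -3 * -3 = 9. Stack: [9]
STORE_FAST n → n=9. Stack: []
LOAD_FAST_LOAD_FAST n,n → push 9,9. Stack: [9, 9]
BINARY_OP + → 9 + 9 = 18. Stack: [18]
STORE_FAST n → n=18. Stack: []
LOAD_CONST → push 0. Stack: [0]
STORE_FAST i → i=0. Stack: []
LOAD_FAST i → push 0. Stack: [0]
LOAD_CONST → push 3. Stack: [0, 3]
COMPARE_OP bool(<) → 0 vs 3 = True. Stack: [True]
POP_JUMP_IF_FALSE → pop True; no jump. Stack: []
LOAD_FAST n → push 18. Stack: [18]
LOAD_CONST → push 1. Stack: [18, 1]
BINARY_OP >> → 18 >> 1 = 9. Stack: [9]
STORE_FAST n → n=9. Stack: []
LOAD_FAST_LOAD_FAST n,i → push 9,0. Stack: [9, 0]
BINARY_OP + → 9 + 0 = 9. Stack: [9]
STORE_FAST n → n=9. Stack: []
LOAD_FAST i → push 0. Stack: [0]
LOAD_CONST → push 1. Stack: [0, 1]
BINARY_OP + → 0 + 1 = 1. Stack: [1]
STORE_FAST i → i=1. Stack: []
LOAD_FAST i → push 1. Stack: [1]
LOAD_CONST → push 3. Stack: [1, 3]
COMPARE_OP bool(<) → 1 vs 3 = True. Stack: [True]
POP_JUMP_IF_FALSE → pop True; no jump. Stack: []
LOAD_FAST n → push 9. Stack: [9]
LOAD_CONST → push 1. Stack: [9, 1]
BINARY_OP >> → 9 >> 1 = 4. Stack: [4]
STORE_FAST n → n=4. Stack: []
LOAD_FAST_LOAD_FAST n,i → push 4,1. Stack: [4, 1]
BINARY_OP + → 4 + 1 = 5. Stack: [5]
STORE_FAST n → n=5. Stack: []
LOAD_FAST i → push 1. Stack: [1]
LOAD_CONST → push 1. Stack: [1, 1]
BINARY_OP + → 1 + 1 = 2. Stack: [2]
STORE_FAST i → i=2. Stack: []
LOAD_FAST i → push 2. Stack: [2]
LOAD_CONST → push 3. Stack: [2, 3]
COMPARE_OP bool(<) → 2 vs 3 = True. Stack: [True]
POP_JUMP_IF_FALSE → pop True; no jump. Stack: []
LOAD_FAST n → push 5. Stack: [5]
LOAD_CONST → push 1. Stack: [5, 1]
BINARY_OP >> → 5 >> 1 = 2. Stack: [2]
STORE_FAST n → n=2. Stack: []
LOAD_FAST_LOAD_FAST n,i → push 2,2. Stack: [2, 2]
BINARY_OP + → 2 + 2 = 4. Stack: [4]
STORE_FAST n → n=4. Stack: []
LOAD_FAST i → push 2. Stack: [2]
LOAD_CONST → push 1. Stack: [2, 1]
BINARY_OP + → 2 + 1 = 3. Stack: [3]
STORE_FAST i → i=3. Stack: []
LOAD_FAST i → push 3. Stack: [3]
LOAD_CONST → push 3. Stack: [3, 3]
COMPARE_OP bool(<) → 3 vs 3 = False. Stack: [False]
POP_JUMP_IF_FALSE → pop False; jump. Stack: []
LOAD_FAST n → push 4. Stack: [4]
RETURN_VALUE → return 4.

4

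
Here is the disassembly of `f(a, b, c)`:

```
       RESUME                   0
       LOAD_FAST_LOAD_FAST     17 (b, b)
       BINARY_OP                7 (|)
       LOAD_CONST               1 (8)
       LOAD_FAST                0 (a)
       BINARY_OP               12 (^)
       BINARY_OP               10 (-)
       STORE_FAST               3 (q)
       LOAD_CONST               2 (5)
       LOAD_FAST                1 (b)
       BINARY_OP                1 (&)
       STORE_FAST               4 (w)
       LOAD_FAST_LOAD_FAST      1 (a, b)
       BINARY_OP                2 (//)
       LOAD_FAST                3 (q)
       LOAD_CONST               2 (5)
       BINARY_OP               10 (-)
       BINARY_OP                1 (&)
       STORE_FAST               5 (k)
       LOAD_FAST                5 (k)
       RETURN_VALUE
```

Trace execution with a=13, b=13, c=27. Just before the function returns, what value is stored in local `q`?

8

LOAD_FAST_LOAD_FAST b,b → push 13,13. Stack: [13, 13]
BINARY_OP | → 13 | 13 = 13. Stack: [13]
LOAD_CONST → push 8. Stack: [13, 8]
LOAD_FAST a → push 13. Stack: [13, 8, 13]
BINARY_OP ^ → 8 ^ 13 = 5. Stack: [13, 5]
BINARY_OP - → 13 - 5 = 8. Stack: [8]
STORE_FAST q → q=8. Stack: []
LOAD_CONST → push 5. Stack: [5]
LOAD_FAST b → push 13. Stack: [5, 13]
BINARY_OP & → 5 & 13 = 5. Stack: [5]
STORE_FAST w → w=5. Stack: []
LOAD_FAST_LOAD_FAST a,b → push 13,13. Stack: [13, 13]
BINARY_OP // → 13 // 13 = 1. Stack: [1]
LOAD_FAST q → push 8. Stack: [1, 8]
LOAD_CONST → push 5. Stack: [1, 8, 5]
BINARY_OP - → 8 - 5 = 3. Stack: [1, 3]
BINARY_OP & → 1 & 3 = 1. Stack: [1]
STORE_FAST k → k=1. Stack: []
LOAD_FAST k → push 1. Stack: [1]
RETURN_VALUE → return 1.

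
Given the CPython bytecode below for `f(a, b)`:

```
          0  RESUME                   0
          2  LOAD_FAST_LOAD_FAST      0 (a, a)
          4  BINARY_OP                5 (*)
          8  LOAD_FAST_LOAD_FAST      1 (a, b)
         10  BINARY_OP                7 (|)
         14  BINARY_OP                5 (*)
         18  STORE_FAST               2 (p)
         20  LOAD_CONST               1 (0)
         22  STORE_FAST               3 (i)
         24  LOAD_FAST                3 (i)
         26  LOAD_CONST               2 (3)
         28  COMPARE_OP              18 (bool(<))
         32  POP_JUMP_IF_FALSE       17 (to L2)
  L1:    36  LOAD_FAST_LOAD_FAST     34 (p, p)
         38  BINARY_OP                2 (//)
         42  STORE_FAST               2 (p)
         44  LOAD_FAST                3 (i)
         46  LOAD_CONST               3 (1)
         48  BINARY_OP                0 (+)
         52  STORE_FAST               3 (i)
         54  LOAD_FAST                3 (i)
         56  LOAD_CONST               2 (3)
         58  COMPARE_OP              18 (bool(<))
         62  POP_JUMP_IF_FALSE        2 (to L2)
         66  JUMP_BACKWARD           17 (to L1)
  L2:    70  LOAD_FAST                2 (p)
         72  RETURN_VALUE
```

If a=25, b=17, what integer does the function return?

1

LOAD_FAST_LOAD_FAST a,a → push 25,25. Stack: [25, 25]
BINARY_OP * → 25 * 25 = 625. Stack: [625]
LOAD_FAST_LOAD_FAST a,b → push 25,17. Stack: [625, 25, 17]
BINARY_OP | → 25 | 17 = 25. Stack: [625, 25]
BINARY_OP * → 625 * 25 = 15625. Stack: [15625]
STORE_FAST p → p=15625. Stack: []
LOAD_CONST → push 0. Stack: [0]
STORE_FAST i → i=0. Stack: []
LOAD_FAST i → push 0. Stack: [0]
LOAD_CONST → push 3. Stack: [0, 3]
COMPARE_OP bool(<) → 0 vs 3 = True. Stack: [True]
POP_JUMP_IF_FALSE → pop True; no jump. Stack: []
LOAD_FAST_LOAD_FAST p,p → push 15625,15625. Stack: [15625, 15625]
BINARY_OP // → 15625 // 15625 = 1. Stack: [1]
STORE_FAST p → p=1. Stack: []
LOAD_FAST i → push 0. Stack: [0]
LOAD_CONST → push 1. Stack: [0, 1]
BINARY_OP + → 0 + 1 = 1. Stack: [1]
STORE_FAST i → i=1. Stack: []
LOAD_FAST i → push 1. Stack: [1]
LOAD_CONST → push 3. Stack: [1, 3]
COMPARE_OP bool(<) → 1 vs 3 = True. Stack: [True]
POP_JUMP_IF_FALSE → pop True; no jump. Stack: []
LOAD_FAST_LOAD_FAST p,p → push 1,1. Stack: [1, 1]
BINARY_OP // → 1 // 1 = 1. Stack: [1]
STORE_FAST p → p=1. Stack: []
LOAD_FAST i → push 1. Stack: [1]
LOAD_CONST → push 1. Stack: [1, 1]
BINARY_OP + → 1 + 1 = 2. Stack: [2]
STORE_FAST i → i=2. Stack: []
LOAD_FAST i → push 2. Stack: [2]
LOAD_CONST → push 3. Stack: [2, 3]
COMPARE_OP bool(<) → 2 vs 3 = True. Stack: [True]
POP_JUMP_IF_FALSE → pop True; no jump. Stack: []
LOAD_FAST_LOAD_FAST p,p → push 1,1. Stack: [1, 1]
BINARY_OP // → 1 // 1 = 1. Stack: [1]
STORE_FAST p → p=1. Stack: []
LOAD_FAST i → push 2. Stack: [2]
LOAD_CONST → push 1. Stack: [2, 1]
BINARY_OP + → 2 + 1 = 3. Stack: [3]
STORE_FAST i → i=3. Stack: []
LOAD_FAST i → push 3. Stack: [3]
LOAD_CONST → push 3. Stack: [3, 3]
COMPARE_OP bool(<) → 3 vs 3 = False. Stack: [False]
POP_JUMP_IF_FALSE → pop False; jump. Stack: []
LOAD_FAST p → push 1. Stack: [1]
RETURN_VALUE → return 1.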